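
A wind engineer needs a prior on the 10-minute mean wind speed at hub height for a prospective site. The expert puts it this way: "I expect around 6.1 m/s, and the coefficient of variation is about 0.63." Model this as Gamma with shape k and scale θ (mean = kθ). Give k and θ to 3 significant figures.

k ≈ 2.52, θ ≈ 2.42

For Gamma(k, scale θ): mean = kθ, variance = kθ², so CV = 1/√k.
CV = 0.63, hence k = 1/CV² = 2.52.
Then θ = mean/k = 6.1/2.52 = 2.42.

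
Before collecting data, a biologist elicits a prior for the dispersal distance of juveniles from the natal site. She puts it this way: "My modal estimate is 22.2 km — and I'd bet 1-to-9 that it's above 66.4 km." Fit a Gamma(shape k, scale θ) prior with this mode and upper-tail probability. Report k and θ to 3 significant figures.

Gamma(k,θ) with k>1 has mode (k−1)θ, so θ = 22.2/(k−1).
Need P(X < 66.4) = 0.9 with θ tied to k this way. Start at k = 2, θ = 22.2: P(X<66.4) ≈ 0.800.
Too low — raise k to concentrate. Iterating converges to k ≈ 2.58.
Then θ = 22.2/(2.58−1) ≈ 14.

k ≈ 2.58, θ ≈ 14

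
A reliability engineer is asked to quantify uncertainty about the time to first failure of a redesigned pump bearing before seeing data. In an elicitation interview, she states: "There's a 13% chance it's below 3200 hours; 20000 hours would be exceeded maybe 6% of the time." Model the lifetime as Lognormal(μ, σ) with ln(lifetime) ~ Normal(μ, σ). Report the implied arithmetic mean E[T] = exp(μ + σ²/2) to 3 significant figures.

E[T] ≈ 8730 hours

If T ~ Lognormal(μ,σ) then ln T ~ Normal(μ,σ), so the p-quantile of ln T is μ + z_p·σ.
ln(3200) = 8.071 and ln(20000) = 9.903; z_{0.13} = -1.126, z_{0.94} = 1.555.
σ = (9.903 − 8.071)/(1.555 − (-1.126)) = 0.684.
μ = 8.071 − (-1.126)·0.684 = 8.841.
E[T] = exp(μ + σ²/2) = exp(8.841 + 0.2336) = 8730 hours.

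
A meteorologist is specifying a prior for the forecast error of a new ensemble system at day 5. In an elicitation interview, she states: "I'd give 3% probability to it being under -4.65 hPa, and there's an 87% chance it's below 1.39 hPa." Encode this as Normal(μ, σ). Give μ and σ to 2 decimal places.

For Normal(μ,σ), the p-quantile is μ + z_p·σ. Here z_{0.03} = -1.881, z_{0.87} = 1.126.
So -4.65 = μ − 1.881σ and 1.39 = μ + 1.126σ.
Subtracting: σ = (1.39 − -4.65)/(1.126 − (-1.881)) = 2.01.
Then μ = -4.65 − (-1.881)·2.01 = -0.87.

μ = -0.87, σ = 2.01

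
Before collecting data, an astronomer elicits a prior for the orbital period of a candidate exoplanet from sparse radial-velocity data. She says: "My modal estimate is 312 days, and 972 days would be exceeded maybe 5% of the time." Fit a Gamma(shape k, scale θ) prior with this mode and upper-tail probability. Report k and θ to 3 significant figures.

Gamma(k,θ) with k>1 has mode (k−1)θ, so θ = 312/(k−1).
Need P(X < 972) = 0.95 with θ tied to k this way. Start at k = 2, θ = 312: P(X<972) ≈ 0.817.
Too low — raise k to concentrate. Iterating converges to k ≈ 3.04.
Then θ = 312/(3.04−1) ≈ 153.

k ≈ 3.04, θ ≈ 153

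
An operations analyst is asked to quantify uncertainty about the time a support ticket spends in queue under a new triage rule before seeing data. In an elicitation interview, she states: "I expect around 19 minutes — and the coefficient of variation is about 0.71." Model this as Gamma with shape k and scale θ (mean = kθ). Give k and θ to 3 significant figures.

For Gamma(k, scale θ): mean = kθ, variance = kθ², so CV = 1/√k.
CV = 0.71, hence k = 1/CV² = 1.98.
Then θ = mean/k = 19/1.98 = 9.58.

k ≈ 1.98, θ ≈ 9.58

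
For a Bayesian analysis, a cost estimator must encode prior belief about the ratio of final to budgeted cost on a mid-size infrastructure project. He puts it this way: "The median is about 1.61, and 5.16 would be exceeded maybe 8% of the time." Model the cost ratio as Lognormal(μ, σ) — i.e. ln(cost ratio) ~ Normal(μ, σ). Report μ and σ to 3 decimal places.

μ ≈ 0.476, σ ≈ 0.829

If T ~ Lognormal(μ,σ) then ln T ~ Normal(μ,σ), so the p-quantile of ln T is μ + z_p·σ.
ln(1.61) = 0.4762 and ln(5.16) = 1.641; z_{0.5} = 0, z_{0.92} = 1.405.
σ = (1.641 − 0.4762)/(1.405 − (0)) = 0.829.
μ = 0.4762 − (0)·0.829 = 0.476.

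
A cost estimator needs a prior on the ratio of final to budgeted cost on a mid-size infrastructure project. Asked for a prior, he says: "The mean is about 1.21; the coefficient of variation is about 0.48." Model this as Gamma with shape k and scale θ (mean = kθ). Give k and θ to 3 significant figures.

k ≈ 4.34, θ ≈ 0.279

For Gamma(k, scale θ): mean = kθ, variance = kθ², so CV = 1/√k.
CV = 0.48, hence k = 1/CV² = 4.34.
Then θ = mean/k = 1.21/4.34 = 0.279.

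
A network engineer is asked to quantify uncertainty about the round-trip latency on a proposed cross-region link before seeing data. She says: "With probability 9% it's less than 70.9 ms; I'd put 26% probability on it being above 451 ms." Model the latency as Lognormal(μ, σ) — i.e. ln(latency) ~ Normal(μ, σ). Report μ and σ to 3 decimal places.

If T ~ Lognormal(μ,σ) then ln T ~ Normal(μ,σ), so the p-quantile of ln T is μ + z_p·σ.
ln(70.9) = 4.261 and ln(451) = 6.111; z_{0.09} = -1.341, z_{0.74} = 0.6433.
σ = (6.111 − 4.261)/(0.6433 − (-1.341)) = 0.933.
μ = 4.261 − (-1.341)·0.933 = 5.512.

μ ≈ 5.512, σ ≈ 0.933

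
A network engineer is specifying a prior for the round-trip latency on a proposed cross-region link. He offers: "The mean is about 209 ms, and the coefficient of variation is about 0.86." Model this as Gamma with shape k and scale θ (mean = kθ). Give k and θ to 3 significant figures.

For Gamma(k, scale θ): mean = kθ, variance = kθ², so CV = 1/√k.
CV = 0.86, hence k = 1/CV² = 1.35.
Then θ = mean/k = 209/1.35 = 155.

k ≈ 1.35, θ ≈ 155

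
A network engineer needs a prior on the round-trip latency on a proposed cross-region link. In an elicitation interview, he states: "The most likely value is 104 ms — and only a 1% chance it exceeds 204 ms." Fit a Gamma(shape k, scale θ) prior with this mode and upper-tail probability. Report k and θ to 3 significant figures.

Gamma(k,θ) with k>1 has mode (k−1)θ, so θ = 104/(k−1).
Need P(X < 204) = 0.99 with θ tied to k this way. Start at k = 2, θ = 104: P(X<204) ≈ 0.583.
Too low — raise k to concentrate. Iterating converges to k ≈ 11.9.
Then θ = 104/(11.9−1) ≈ 9.58.

k ≈ 11.9, θ ≈ 9.58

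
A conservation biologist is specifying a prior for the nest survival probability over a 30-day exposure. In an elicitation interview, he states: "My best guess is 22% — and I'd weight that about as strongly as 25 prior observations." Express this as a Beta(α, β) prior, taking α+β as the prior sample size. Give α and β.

α = 5.5, β = 19.5

Under the effective-sample-size interpretation, Beta(α, β) has prior mean α/(α+β) and prior sample size α+β.
So α+β = 25 and α/(α+β) = 0.22, giving α = 0.22·25 = 5.5 and β = 25 − 5.5 = 19.5.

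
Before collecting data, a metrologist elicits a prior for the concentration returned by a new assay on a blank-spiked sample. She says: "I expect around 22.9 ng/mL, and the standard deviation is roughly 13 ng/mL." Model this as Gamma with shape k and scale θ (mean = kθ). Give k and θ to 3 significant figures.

For Gamma(k, scale θ): mean = kθ, variance = kθ², so CV = 1/√k.
CV = SD/mean = 13/22.9 = 0.5677, hence k = 1/CV² = 3.1.
Then θ = mean/k = 22.9/3.1 = 7.38.

k ≈ 3.1, θ ≈ 7.38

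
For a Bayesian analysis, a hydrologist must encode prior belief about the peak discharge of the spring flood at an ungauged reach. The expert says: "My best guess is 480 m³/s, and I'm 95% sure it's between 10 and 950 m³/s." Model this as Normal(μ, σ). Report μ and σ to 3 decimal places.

A symmetric 95% interval runs μ ± z·σ with z = 1.96.
Half-width = 470, so σ = 470/1.96 = 239.800.
μ is the stated best guess, 480.000.

μ = 480.000, σ = 239.800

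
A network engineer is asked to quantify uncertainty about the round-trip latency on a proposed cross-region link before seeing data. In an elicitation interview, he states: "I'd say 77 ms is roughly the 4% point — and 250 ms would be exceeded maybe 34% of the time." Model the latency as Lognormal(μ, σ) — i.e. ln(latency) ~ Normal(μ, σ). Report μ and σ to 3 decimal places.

μ ≈ 5.297, σ ≈ 0.544

If T ~ Lognormal(μ,σ) then ln T ~ Normal(μ,σ), so the p-quantile of ln T is μ + z_p·σ.
ln(77) = 4.344 and ln(250) = 5.521; z_{0.04} = -1.751, z_{0.66} = 0.4125.
σ = (5.521 − 4.344)/(0.4125 − (-1.751)) = 0.544.
μ = 4.344 − (-1.751)·0.544 = 5.297.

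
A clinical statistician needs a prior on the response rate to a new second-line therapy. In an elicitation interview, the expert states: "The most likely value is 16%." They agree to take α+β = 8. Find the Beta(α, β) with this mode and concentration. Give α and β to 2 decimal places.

α = 1.96, β = 6.04

For α,β > 1 the Beta mode is (α−1)/(α+β−2). With α+β = 8, the mode is (α−1)/6.
Set (α−1)/6 = 0.16 → α = 1 + 0.16·6 = 1.96.
β = 8 − α = 6.04.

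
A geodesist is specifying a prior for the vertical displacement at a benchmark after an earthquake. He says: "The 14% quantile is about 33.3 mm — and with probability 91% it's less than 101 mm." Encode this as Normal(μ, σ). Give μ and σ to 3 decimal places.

μ = 63.509, σ = 27.963

The p-quantile of Normal(μ,σ) is μ + z_p·σ, with z_{0.14} = -1.08 and z_{0.91} = 1.341.
Eliminate σ: μ = (z₂·x₁ − z₁·x₂)/(z₂ − z₁) = (1.341·33.3 − (-1.08)·101)/2.421 = 63.509.
Then σ = (x₂ − x₁)/(z₂ − z₁) = (101 − 33.3)/2.421 = 27.963.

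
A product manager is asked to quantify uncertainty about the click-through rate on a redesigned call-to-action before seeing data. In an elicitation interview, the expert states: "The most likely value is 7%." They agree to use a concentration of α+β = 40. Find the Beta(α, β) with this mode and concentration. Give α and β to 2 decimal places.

α = 3.66, β = 36.34

For α,β > 1 the Beta mode is (α−1)/(α+β−2). With α+β = 40, the mode is (α−1)/38.
Set (α−1)/38 = 0.07 → α = 1 + 0.07·38 = 3.66.
β = 40 − α = 36.34.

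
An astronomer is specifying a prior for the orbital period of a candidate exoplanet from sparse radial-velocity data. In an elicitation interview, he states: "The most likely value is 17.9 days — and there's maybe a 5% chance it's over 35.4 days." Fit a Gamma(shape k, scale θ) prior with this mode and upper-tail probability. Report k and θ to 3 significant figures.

k ≈ 6.96, θ ≈ 3

Gamma(k,θ) with k>1 has mode (k−1)θ, so θ = 17.9/(k−1).
Need P(X < 35.4) = 0.95 with θ tied to k this way. Start at k = 2, θ = 17.9: P(X<35.4) ≈ 0.588.
Too low — raise k to concentrate. Iterating converges to k ≈ 6.96.
Then θ = 17.9/(6.96−1) ≈ 3.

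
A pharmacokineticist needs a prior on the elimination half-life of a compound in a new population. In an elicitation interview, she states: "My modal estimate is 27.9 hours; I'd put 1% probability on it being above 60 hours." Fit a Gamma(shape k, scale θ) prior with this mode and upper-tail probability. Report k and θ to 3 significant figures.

Gamma(k,θ) with k>1 has mode (k−1)θ, so θ = 27.9/(k−1).
Need P(X < 60) = 0.99 with θ tied to k this way. Start at k = 2, θ = 27.9: P(X<60) ≈ 0.633.
Too low — raise k to concentrate. Iterating converges to k ≈ 9.26.
Then θ = 27.9/(9.26−1) ≈ 3.38.

k ≈ 9.26, θ ≈ 3.38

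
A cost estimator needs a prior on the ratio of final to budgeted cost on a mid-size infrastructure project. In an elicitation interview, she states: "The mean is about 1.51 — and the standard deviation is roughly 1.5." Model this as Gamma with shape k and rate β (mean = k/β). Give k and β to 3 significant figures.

k ≈ 1.01, β ≈ 0.671

For Gamma(k, rate β): mean = k/β, variance = k/β², so CV = 1/√k.
CV = SD/mean = 1.5/1.51 = 0.9934, hence k = 1/CV² = 1.01.
Then β = k/mean = 1.01/1.51 = 0.671.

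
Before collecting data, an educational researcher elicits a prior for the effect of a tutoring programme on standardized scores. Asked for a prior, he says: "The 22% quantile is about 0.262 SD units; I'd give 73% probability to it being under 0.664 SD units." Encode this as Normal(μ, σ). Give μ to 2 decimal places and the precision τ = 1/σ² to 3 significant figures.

μ = 0.49, τ = 11.9

For Normal(μ,σ), the p-quantile is μ + z_p·σ. Here z_{0.22} = -0.7722, z_{0.73} = 0.6128.
So 0.262 = μ − 0.7722σ and 0.664 = μ + 0.6128σ.
Subtracting: σ = (0.664 − 0.262)/(0.6128 − (-0.7722)) = 0.29.
Then μ = 0.262 − (-0.7722)·0.29 = 0.49.
Precision τ = 1/σ² = 1/0.2903² = 11.9.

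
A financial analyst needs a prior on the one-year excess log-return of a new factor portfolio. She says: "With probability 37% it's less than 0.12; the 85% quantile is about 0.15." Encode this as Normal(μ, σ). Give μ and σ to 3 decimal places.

The p-quantile of Normal(μ,σ) is μ + z_p·σ, with z_{0.37} = -0.3319 and z_{0.85} = 1.036.
Eliminate σ: μ = (z₂·x₁ − z₁·x₂)/(z₂ − z₁) = (1.036·0.12 − (-0.3319)·0.15)/1.368 = 0.127.
Then σ = (x₂ − x₁)/(z₂ − z₁) = (0.15 − 0.12)/1.368 = 0.022.

μ = 0.127, σ = 0.022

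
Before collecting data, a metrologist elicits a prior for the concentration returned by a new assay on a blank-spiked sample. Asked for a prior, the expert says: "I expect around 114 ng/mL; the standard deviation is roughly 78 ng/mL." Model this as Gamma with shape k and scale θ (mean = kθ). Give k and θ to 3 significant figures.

k ≈ 2.14, θ ≈ 53.4

For Gamma(k, scale θ): mean = kθ, variance = kθ², so CV = 1/√k.
CV = SD/mean = 78/114 = 0.6842, hence k = 1/CV² = 2.14.
Then θ = mean/k = 114/2.14 = 53.4.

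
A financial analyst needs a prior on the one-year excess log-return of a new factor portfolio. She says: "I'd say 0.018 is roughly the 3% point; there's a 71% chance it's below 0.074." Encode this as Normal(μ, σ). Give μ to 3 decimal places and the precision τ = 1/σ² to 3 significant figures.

μ = 0.061, τ = 1890

For Normal(μ,σ), the p-quantile is μ + z_p·σ. Here z_{0.03} = -1.881, z_{0.71} = 0.5534.
So 0.018 = μ − 1.881σ and 0.074 = μ + 0.5534σ.
Subtracting: σ = (0.074 − 0.018)/(0.5534 − (-1.881)) = 0.023.
Then μ = 0.018 − (-1.881)·0.023 = 0.061.
Precision τ = 1/σ² = 1/0.02301² = 1890.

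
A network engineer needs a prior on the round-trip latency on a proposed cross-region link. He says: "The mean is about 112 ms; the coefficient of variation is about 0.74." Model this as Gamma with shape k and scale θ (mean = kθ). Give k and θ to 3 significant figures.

k ≈ 1.83, θ ≈ 61.3

For Gamma(k, scale θ): mean = kθ, variance = kθ², so CV = 1/√k.
CV = 0.74, hence k = 1/CV² = 1.83.
Then θ = mean/k = 112/1.83 = 61.3.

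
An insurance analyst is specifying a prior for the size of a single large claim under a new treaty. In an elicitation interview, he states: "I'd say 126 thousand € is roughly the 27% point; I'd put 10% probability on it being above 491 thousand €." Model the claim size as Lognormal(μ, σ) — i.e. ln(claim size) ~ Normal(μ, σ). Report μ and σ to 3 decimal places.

μ ≈ 5.276, σ ≈ 0.718

If T ~ Lognormal(μ,σ) then ln T ~ Normal(μ,σ), so the p-quantile of ln T is μ + z_p·σ.
ln(126) = 4.836 and ln(491) = 6.196; z_{0.27} = -0.6128, z_{0.9} = 1.282.
σ = (6.196 − 4.836)/(1.282 − (-0.6128)) = 0.718.
μ = 4.836 − (-0.6128)·0.718 = 5.276.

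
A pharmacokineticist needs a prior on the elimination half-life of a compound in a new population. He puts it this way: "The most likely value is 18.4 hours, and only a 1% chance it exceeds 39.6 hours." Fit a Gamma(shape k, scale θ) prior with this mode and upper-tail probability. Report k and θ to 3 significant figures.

Gamma(k,θ) with k>1 has mode (k−1)θ, so θ = 18.4/(k−1).
Need P(X < 39.6) = 0.99 with θ tied to k this way. Start at k = 2, θ = 18.4: P(X<39.6) ≈ 0.634.
Too low — raise k to concentrate. Iterating converges to k ≈ 9.24.
Then θ = 18.4/(9.24−1) ≈ 2.23.

k ≈ 9.24, θ ≈ 2.23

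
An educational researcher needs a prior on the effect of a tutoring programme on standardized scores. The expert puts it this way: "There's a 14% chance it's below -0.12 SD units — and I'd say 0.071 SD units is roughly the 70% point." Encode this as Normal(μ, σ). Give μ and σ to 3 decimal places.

μ = 0.009, σ = 0.119

The p-quantile of Normal(μ,σ) is μ + z_p·σ, with z_{0.14} = -1.08 and z_{0.7} = 0.5244.
Eliminate σ: μ = (z₂·x₁ − z₁·x₂)/(z₂ − z₁) = (0.5244·-0.12 − (-1.08)·0.071)/1.605 = 0.009.
Then σ = (x₂ − x₁)/(z₂ − z₁) = (0.071 − -0.12)/1.605 = 0.119.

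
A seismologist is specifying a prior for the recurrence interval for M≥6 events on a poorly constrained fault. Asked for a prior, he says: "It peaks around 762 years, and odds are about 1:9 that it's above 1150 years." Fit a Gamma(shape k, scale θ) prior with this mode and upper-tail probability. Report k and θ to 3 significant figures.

k ≈ 12, θ ≈ 69.3

Gamma(k,θ) with k>1 has mode (k−1)θ, so θ = 762/(k−1).
Need P(X < 1150) = 0.9 with θ tied to k this way. Start at k = 2, θ = 762: P(X<1150) ≈ 0.445.
Too low — raise k to concentrate. Iterating converges to k ≈ 12.
Then θ = 762/(12−1) ≈ 69.3.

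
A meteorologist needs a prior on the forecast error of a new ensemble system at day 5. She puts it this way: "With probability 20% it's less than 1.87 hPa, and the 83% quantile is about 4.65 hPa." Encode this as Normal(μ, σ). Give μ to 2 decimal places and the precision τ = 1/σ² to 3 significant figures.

μ = 3.17, τ = 0.417

For Normal(μ,σ), the p-quantile is μ + z_p·σ. Here z_{0.2} = -0.8416, z_{0.83} = 0.9542.
So 1.87 = μ − 0.8416σ and 4.65 = μ + 0.9542σ.
Subtracting: σ = (4.65 − 1.87)/(0.9542 − (-0.8416)) = 1.55.
Then μ = 1.87 − (-0.8416)·1.55 = 3.17.
Precision τ = 1/σ² = 1/1.548² = 0.417.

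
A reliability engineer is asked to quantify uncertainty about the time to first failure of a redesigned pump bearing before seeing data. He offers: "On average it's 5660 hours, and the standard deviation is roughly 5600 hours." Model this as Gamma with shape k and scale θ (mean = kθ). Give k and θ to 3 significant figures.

For Gamma(k, scale θ): mean = kθ, variance = kθ², so CV = 1/√k.
CV = SD/mean = 5600/5660 = 0.9894, hence k = 1/CV² = 1.02.
Then θ = mean/k = 5660/1.02 = 5540.

k ≈ 1.02, θ ≈ 5540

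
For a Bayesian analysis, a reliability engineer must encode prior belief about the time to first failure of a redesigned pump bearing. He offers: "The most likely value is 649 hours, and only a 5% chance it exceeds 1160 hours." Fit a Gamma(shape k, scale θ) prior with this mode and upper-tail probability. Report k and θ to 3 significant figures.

k ≈ 9.27, θ ≈ 78.5

Gamma(k,θ) with k>1 has mode (k−1)θ, so θ = 649/(k−1).
Need P(X < 1160) = 0.95 with θ tied to k this way. Start at k = 2, θ = 649: P(X<1160) ≈ 0.533.
Too low — raise k to concentrate. Iterating converges to k ≈ 9.27.
Then θ = 649/(9.27−1) ≈ 78.5.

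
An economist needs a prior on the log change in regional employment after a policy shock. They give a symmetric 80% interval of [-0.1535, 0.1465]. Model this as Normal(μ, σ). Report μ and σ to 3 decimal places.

μ = -0.004, σ = 0.117

A symmetric 80% interval runs μ ± z·σ with z = 1.282.
Half-width = 0.15, so σ = 0.15/1.282 = 0.117.
μ is the interval midpoint, -0.004.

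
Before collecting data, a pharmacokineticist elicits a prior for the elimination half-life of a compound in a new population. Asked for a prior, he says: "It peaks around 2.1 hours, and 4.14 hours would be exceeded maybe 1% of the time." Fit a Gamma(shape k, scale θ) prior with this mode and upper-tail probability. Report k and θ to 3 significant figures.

k ≈ 11.7, θ ≈ 0.196

Gamma(k,θ) with k>1 has mode (k−1)θ, so θ = 2.1/(k−1).
Need P(X < 4.14) = 0.99 with θ tied to k this way. Start at k = 2, θ = 2.1: P(X<4.14) ≈ 0.586.
Too low — raise k to concentrate. Iterating converges to k ≈ 11.7.
Then θ = 2.1/(11.7−1) ≈ 0.196.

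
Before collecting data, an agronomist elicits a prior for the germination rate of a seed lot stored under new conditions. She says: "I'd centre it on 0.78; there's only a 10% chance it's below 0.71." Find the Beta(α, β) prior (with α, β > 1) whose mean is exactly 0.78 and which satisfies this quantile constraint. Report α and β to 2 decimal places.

α ≈ 46.91, β ≈ 13.23

With mean 0.78 fixed, write α = 0.78s, β = 0.22s where s = α+β.
Need P(θ < 0.71) = 0.1 under Beta(0.78s, 0.22s). Normal approximation: (q−m)/√(m(1−m)/s) ≈ z_{0.1} = -1.28, so s ≈ 0.78·0.22·(-1.28)²/(0.71−0.78)² = 57.5.
At s = 57.5: P(θ<0.71) ≈ 0.105. Adjusting to match 0.1 gives s ≈ 60.14.
So α = 0.78·60.14 ≈ 46.91, β = 0.22·60.14 ≈ 13.23.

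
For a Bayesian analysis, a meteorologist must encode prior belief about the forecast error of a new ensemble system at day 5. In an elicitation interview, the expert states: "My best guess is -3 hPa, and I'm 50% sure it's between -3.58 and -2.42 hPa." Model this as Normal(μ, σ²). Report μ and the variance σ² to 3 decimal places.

μ = -3.000, σ² = 0.739

A symmetric 50% interval runs μ ± z·σ with z = 0.6745.
Half-width = 0.58, so σ = 0.58/0.6745 = 0.8599 and σ² = 0.739.
μ is the stated best guess, -3.000.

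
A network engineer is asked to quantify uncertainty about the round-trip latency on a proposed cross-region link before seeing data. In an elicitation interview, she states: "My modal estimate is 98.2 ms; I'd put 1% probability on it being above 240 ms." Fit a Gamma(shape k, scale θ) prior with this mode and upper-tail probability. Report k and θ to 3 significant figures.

k ≈ 6.91, θ ≈ 16.6

Gamma(k,θ) with k>1 has mode (k−1)θ, so θ = 98.2/(k−1).
Need P(X < 240) = 0.99 with θ tied to k this way. Start at k = 2, θ = 98.2: P(X<240) ≈ 0.701.
Too low — raise k to concentrate. Iterating converges to k ≈ 6.91.
Then θ = 98.2/(6.91−1) ≈ 16.6.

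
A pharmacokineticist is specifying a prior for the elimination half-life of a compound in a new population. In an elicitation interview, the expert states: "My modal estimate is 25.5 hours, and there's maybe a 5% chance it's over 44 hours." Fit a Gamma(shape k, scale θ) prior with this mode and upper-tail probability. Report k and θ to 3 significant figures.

k ≈ 10.4, θ ≈ 2.72

Gamma(k,θ) with k>1 has mode (k−1)θ, so θ = 25.5/(k−1).
Need P(X < 44) = 0.95 with θ tied to k this way. Start at k = 2, θ = 25.5: P(X<44) ≈ 0.515.
Too low — raise k to concentrate. Iterating converges to k ≈ 10.4.
Then θ = 25.5/(10.4−1) ≈ 2.72.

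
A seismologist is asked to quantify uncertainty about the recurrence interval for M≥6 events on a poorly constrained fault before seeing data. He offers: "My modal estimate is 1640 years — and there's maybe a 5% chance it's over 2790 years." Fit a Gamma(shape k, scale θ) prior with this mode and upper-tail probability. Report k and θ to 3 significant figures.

Gamma(k,θ) with k>1 has mode (k−1)θ, so θ = 1640/(k−1).
Need P(X < 2790) = 0.95 with θ tied to k this way. Start at k = 2, θ = 1640: P(X<2790) ≈ 0.507.
Too low — raise k to concentrate. Iterating converges to k ≈ 10.9.
Then θ = 1640/(10.9−1) ≈ 166.

k ≈ 10.9, θ ≈ 166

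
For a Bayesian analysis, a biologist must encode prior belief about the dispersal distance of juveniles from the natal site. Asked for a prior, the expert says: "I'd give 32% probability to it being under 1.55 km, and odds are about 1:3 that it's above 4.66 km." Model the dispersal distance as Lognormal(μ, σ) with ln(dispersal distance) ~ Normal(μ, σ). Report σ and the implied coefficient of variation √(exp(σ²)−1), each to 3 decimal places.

If T ~ Lognormal(μ,σ) then ln T ~ Normal(μ,σ), so the p-quantile of ln T is μ + z_p·σ.
ln(1.55) = 0.4383 and ln(4.66) = 1.539; z_{0.32} = -0.4677, z_{0.75} = 0.6745.
σ = (1.539 − 0.4383)/(0.6745 − (-0.4677)) = 0.964.
μ = 0.4383 − (-0.4677)·0.964 = 0.889.
CV = √(exp(σ²)−1) = √(exp(0.9288)−1) = 1.237.

σ ≈ 0.964, CV ≈ 1.237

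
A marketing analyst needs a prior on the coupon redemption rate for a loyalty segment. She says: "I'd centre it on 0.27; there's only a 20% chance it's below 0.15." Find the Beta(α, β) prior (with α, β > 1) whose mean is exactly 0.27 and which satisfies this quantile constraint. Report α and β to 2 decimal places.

With mean 0.27 fixed, write α = 0.27s, β = 0.73s where s = α+β.
Need P(θ < 0.15) = 0.2 under Beta(0.27s, 0.73s). Normal approximation: (q−m)/√(m(1−m)/s) ≈ z_{0.2} = -0.842, so s ≈ 0.27·0.73·(-0.842)²/(0.15−0.27)² = 9.7.
At s = 9.7: P(θ<0.15) ≈ 0.205. Adjusting to match 0.2 gives s ≈ 10.04.
So α = 0.27·10.04 ≈ 2.71, β = 0.73·10.04 ≈ 7.33.

α ≈ 2.71, β ≈ 7.33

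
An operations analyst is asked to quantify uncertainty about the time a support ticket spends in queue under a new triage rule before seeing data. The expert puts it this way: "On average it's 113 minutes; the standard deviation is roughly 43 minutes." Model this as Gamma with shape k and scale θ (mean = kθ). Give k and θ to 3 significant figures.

For Gamma(k, scale θ): mean = kθ, variance = kθ², so CV = 1/√k.
CV = SD/mean = 43/113 = 0.3805, hence k = 1/CV² = 6.91.
Then θ = mean/k = 113/6.91 = 16.4.

k ≈ 6.91, θ ≈ 16.4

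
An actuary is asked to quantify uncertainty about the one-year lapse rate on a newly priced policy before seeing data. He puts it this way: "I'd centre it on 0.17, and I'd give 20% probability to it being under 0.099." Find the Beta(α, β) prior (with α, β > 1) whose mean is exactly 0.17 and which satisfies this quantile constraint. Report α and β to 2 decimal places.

With mean 0.17 fixed, write α = 0.17s, β = 0.83s where s = α+β.
Need P(θ < 0.099) = 0.2 under Beta(0.17s, 0.83s). Normal approximation: (q−m)/√(m(1−m)/s) ≈ z_{0.2} = -0.842, so s ≈ 0.17·0.83·(-0.842)²/(0.099−0.17)² = 19.8.
At s = 19.8: P(θ<0.099) ≈ 0.205. Adjusting to match 0.2 gives s ≈ 20.50.
So α = 0.17·20.50 ≈ 3.48, β = 0.83·20.50 ≈ 17.01.

α ≈ 3.48, β ≈ 17.01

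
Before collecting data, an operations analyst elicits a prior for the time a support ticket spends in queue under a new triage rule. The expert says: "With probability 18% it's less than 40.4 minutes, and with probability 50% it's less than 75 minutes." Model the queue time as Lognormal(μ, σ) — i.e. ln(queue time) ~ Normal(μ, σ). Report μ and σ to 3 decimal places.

If T ~ Lognormal(μ,σ) then ln T ~ Normal(μ,σ), so the p-quantile of ln T is μ + z_p·σ.
ln(40.4) = 3.699 and ln(75) = 4.317; z_{0.18} = -0.9154, z_{0.5} = 0.
σ = (4.317 − 3.699)/(0 − (-0.9154)) = 0.676.
μ = 3.699 − (-0.9154)·0.676 = 4.317.

μ ≈ 4.317, σ ≈ 0.676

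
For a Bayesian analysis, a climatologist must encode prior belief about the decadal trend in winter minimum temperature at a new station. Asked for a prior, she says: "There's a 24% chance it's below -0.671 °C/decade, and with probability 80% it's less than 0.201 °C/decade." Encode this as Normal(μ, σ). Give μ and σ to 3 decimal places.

μ = -0.273, σ = 0.563

For Normal(μ,σ), the p-quantile is μ + z_p·σ. Here z_{0.24} = -0.7063, z_{0.8} = 0.8416.
So -0.671 = μ − 0.7063σ and 0.201 = μ + 0.8416σ.
Subtracting: σ = (0.201 − -0.671)/(0.8416 − (-0.7063)) = 0.563.
Then μ = -0.671 − (-0.7063)·0.563 = -0.273.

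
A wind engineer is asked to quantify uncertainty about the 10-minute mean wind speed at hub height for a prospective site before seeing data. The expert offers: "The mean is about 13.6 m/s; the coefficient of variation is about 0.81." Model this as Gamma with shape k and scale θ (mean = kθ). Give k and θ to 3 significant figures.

k ≈ 1.52, θ ≈ 8.92

For Gamma(k, scale θ): mean = kθ, variance = kθ², so CV = 1/√k.
CV = 0.81, hence k = 1/CV² = 1.52.
Then θ = mean/k = 13.6/1.52 = 8.92.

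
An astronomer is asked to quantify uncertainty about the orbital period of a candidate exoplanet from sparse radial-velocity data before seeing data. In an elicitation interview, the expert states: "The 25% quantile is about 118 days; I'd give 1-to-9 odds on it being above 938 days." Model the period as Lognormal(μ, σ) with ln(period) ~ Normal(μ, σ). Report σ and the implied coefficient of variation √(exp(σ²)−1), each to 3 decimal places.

If T ~ Lognormal(μ,σ) then ln T ~ Normal(μ,σ), so the p-quantile of ln T is μ + z_p·σ.
ln(118) = 4.771 and ln(938) = 6.844; z_{0.25} = -0.6745, z_{0.9} = 1.282.
σ = (6.844 − 4.771)/(1.282 − (-0.6745)) = 1.060.
μ = 4.771 − (-0.6745)·1.060 = 5.486.
CV = √(exp(σ²)−1) = √(exp(1.1232)−1) = 1.440.

σ ≈ 1.060, CV ≈ 1.440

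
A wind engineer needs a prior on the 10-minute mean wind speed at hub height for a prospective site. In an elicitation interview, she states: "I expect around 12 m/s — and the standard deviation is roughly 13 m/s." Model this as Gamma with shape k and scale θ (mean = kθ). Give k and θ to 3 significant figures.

For Gamma(k, scale θ): mean = kθ, variance = kθ², so CV = 1/√k.
CV = SD/mean = 13/12 = 1.083, hence k = 1/CV² = 0.852.
Then θ = mean/k = 12/0.852 = 14.1.

k ≈ 0.852, θ ≈ 14.1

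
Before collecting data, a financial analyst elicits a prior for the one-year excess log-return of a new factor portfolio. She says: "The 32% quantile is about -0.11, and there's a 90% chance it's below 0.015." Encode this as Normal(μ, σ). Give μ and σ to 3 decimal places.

μ = -0.077, σ = 0.071

The p-quantile of Normal(μ,σ) is μ + z_p·σ, with z_{0.32} = -0.4677 and z_{0.9} = 1.282.
Eliminate σ: μ = (z₂·x₁ − z₁·x₂)/(z₂ − z₁) = (1.282·-0.11 − (-0.4677)·0.015)/1.749 = -0.077.
Then σ = (x₂ − x₁)/(z₂ − z₁) = (0.015 − -0.11)/1.749 = 0.071.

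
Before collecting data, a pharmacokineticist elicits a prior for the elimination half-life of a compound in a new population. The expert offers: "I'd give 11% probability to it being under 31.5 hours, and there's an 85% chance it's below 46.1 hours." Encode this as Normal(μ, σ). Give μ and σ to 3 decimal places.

The p-quantile of Normal(μ,σ) is μ + z_p·σ, with z_{0.11} = -1.227 and z_{0.85} = 1.036.
Eliminate σ: μ = (z₂·x₁ − z₁·x₂)/(z₂ − z₁) = (1.036·31.5 − (-1.227)·46.1)/2.263 = 39.413.
Then σ = (x₂ − x₁)/(z₂ − z₁) = (46.1 − 31.5)/2.263 = 6.452.

μ = 39.413, σ = 6.452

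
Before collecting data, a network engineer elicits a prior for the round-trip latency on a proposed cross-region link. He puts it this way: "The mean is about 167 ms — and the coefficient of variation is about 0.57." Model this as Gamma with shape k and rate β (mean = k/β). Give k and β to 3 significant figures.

k ≈ 3.08, β ≈ 0.0184

For Gamma(k, rate β): mean = k/β, variance = k/β², so CV = 1/√k.
CV = 0.57, hence k = 1/CV² = 3.08.
Then β = k/mean = 3.08/167 = 0.0184.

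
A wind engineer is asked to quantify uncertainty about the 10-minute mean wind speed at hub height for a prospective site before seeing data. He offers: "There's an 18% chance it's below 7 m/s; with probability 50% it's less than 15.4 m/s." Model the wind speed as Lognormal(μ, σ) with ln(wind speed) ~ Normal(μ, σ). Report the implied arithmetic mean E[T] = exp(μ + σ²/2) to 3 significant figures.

E[T] ≈ 22.3 m/s

If T ~ Lognormal(μ,σ) then ln T ~ Normal(μ,σ), so the p-quantile of ln T is μ + z_p·σ.
ln(7) = 1.946 and ln(15.4) = 2.734; z_{0.18} = -0.9154, z_{0.5} = 0.
σ = (2.734 − 1.946)/(0 − (-0.9154)) = 0.861.
μ = 1.946 − (-0.9154)·0.861 = 2.734.
E[T] = exp(μ + σ²/2) = exp(2.734 + 0.3710) = 22.3 m/s.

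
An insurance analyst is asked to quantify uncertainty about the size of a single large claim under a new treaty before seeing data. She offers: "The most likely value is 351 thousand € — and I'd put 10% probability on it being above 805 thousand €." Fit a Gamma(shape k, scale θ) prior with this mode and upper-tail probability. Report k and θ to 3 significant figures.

Gamma(k,θ) with k>1 has mode (k−1)θ, so θ = 351/(k−1).
Need P(X < 805) = 0.9 with θ tied to k this way. Start at k = 2, θ = 351: P(X<805) ≈ 0.668.
Too low — raise k to concentrate. Iterating converges to k ≈ 3.79.
Then θ = 351/(3.79−1) ≈ 126.

k ≈ 3.79, θ ≈ 126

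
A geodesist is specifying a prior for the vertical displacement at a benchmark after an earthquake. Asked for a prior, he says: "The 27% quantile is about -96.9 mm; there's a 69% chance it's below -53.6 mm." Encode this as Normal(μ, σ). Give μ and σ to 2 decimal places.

The p-quantile of Normal(μ,σ) is μ + z_p·σ, with z_{0.27} = -0.6128 and z_{0.69} = 0.4959.
Eliminate σ: μ = (z₂·x₁ − z₁·x₂)/(z₂ − z₁) = (0.4959·-96.9 − (-0.6128)·-53.6)/1.109 = -72.97.
Then σ = (x₂ − x₁)/(z₂ − z₁) = (-53.6 − -96.9)/1.109 = 39.06.

μ = -72.97, σ = 39.06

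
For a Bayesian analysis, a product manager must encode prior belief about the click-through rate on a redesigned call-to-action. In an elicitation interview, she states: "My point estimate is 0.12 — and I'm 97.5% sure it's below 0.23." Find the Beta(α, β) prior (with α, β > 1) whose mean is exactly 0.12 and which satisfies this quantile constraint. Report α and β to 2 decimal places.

With mean 0.12 fixed, write α = 0.12s, β = 0.88s where s = α+β.
Need P(θ < 0.23) = 0.975 under Beta(0.12s, 0.88s). Normal approximation: (q−m)/√(m(1−m)/s) ≈ z_{0.975} = 1.96, so s ≈ 0.12·0.88·(1.96)²/(0.23−0.12)² = 33.5.
At s = 33.5: P(θ<0.23) ≈ 0.959. Adjusting to match 0.975 gives s ≈ 43.80.
So α = 0.12·43.80 ≈ 5.26, β = 0.88·43.80 ≈ 38.54.

α ≈ 5.26, β ≈ 38.54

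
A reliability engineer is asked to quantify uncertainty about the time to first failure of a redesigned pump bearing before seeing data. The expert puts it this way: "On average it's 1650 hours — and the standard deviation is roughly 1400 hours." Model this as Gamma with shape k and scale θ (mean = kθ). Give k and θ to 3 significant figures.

k ≈ 1.39, θ ≈ 1190

For Gamma(k, scale θ): mean = kθ, variance = kθ², so CV = 1/√k.
CV = SD/mean = 1400/1650 = 0.8485, hence k = 1/CV² = 1.39.
Then θ = mean/k = 1650/1.39 = 1190.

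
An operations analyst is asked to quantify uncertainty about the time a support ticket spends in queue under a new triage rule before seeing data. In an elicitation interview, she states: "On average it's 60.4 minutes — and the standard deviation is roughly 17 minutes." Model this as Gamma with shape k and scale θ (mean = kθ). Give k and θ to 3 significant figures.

k ≈ 12.6, θ ≈ 4.78

For Gamma(k, scale θ): mean = kθ, variance = kθ², so CV = 1/√k.
CV = SD/mean = 17/60.4 = 0.2815, hence k = 1/CV² = 12.6.
Then θ = mean/k = 60.4/12.6 = 4.78.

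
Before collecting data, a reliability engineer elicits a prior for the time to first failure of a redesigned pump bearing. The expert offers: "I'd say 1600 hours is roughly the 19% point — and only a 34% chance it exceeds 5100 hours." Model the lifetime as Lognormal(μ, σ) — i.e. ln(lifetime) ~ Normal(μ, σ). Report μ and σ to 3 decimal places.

μ ≈ 8.166, σ ≈ 0.898

If T ~ Lognormal(μ,σ) then ln T ~ Normal(μ,σ), so the p-quantile of ln T is μ + z_p·σ.
ln(1600) = 7.378 and ln(5100) = 8.537; z_{0.19} = -0.8779, z_{0.66} = 0.4125.
σ = (8.537 − 7.378)/(0.4125 − (-0.8779)) = 0.898.
μ = 7.378 − (-0.8779)·0.898 = 8.166.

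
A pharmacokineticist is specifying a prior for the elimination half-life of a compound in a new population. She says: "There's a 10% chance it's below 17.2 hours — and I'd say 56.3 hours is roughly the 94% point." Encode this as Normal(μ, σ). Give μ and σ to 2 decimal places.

For Normal(μ,σ), the p-quantile is μ + z_p·σ. Here z_{0.1} = -1.282, z_{0.94} = 1.555.
So 17.2 = μ − 1.282σ and 56.3 = μ + 1.555σ.
Subtracting: σ = (56.3 − 17.2)/(1.555 − (-1.282)) = 13.79.
Then μ = 17.2 − (-1.282)·13.79 = 34.87.

μ = 34.87, σ = 13.79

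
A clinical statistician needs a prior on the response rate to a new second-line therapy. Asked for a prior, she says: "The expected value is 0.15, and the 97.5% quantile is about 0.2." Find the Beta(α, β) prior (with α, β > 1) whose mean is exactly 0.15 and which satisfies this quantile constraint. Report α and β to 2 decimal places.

With mean 0.15 fixed, write α = 0.15s, β = 0.85s where s = α+β.
Need P(θ < 0.2) = 0.975 under Beta(0.15s, 0.85s). Normal approximation: (q−m)/√(m(1−m)/s) ≈ z_{0.975} = 1.96, so s ≈ 0.15·0.85·(1.96)²/(0.2−0.15)² = 195.9.
At s = 195.9: P(θ<0.2) ≈ 0.968. Adjusting to match 0.975 gives s ≈ 219.75.
So α = 0.15·219.75 ≈ 32.96, β = 0.85·219.75 ≈ 186.79.

α ≈ 32.96, β ≈ 186.79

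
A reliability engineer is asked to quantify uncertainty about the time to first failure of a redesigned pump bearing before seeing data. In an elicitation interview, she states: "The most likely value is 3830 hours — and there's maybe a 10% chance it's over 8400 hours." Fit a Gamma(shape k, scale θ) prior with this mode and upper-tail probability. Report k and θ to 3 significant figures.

Gamma(k,θ) with k>1 has mode (k−1)θ, so θ = 3830/(k−1).
Need P(X < 8400) = 0.9 with θ tied to k this way. Start at k = 2, θ = 3830: P(X<8400) ≈ 0.644.
Too low — raise k to concentrate. Iterating converges to k ≈ 4.12.
Then θ = 3830/(4.12−1) ≈ 1230.

k ≈ 4.12, θ ≈ 1230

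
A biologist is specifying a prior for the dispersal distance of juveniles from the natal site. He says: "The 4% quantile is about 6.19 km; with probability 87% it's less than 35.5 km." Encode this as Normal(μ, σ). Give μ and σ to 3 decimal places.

For Normal(μ,σ), the p-quantile is μ + z_p·σ. Here z_{0.04} = -1.751, z_{0.87} = 1.126.
So 6.19 = μ − 1.751σ and 35.5 = μ + 1.126σ.
Subtracting: σ = (35.5 − 6.19)/(1.126 − (-1.751)) = 10.187.
Then μ = 6.19 − (-1.751)·10.187 = 24.025.

μ = 24.025, σ = 10.187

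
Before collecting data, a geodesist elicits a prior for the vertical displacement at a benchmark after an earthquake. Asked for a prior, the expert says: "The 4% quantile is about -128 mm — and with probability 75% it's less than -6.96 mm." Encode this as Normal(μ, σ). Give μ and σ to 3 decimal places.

The p-quantile of Normal(μ,σ) is μ + z_p·σ, with z_{0.04} = -1.751 and z_{0.75} = 0.6745.
Eliminate σ: μ = (z₂·x₁ − z₁·x₂)/(z₂ − z₁) = (0.6745·-128 − (-1.751)·-6.96)/2.425 = -40.624.
Then σ = (x₂ − x₁)/(z₂ − z₁) = (-6.96 − -128)/2.425 = 49.910.

μ = -40.624, σ = 49.910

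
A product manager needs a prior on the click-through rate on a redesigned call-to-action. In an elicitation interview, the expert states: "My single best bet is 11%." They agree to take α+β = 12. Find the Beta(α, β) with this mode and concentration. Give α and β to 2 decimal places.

α = 2.10, β = 9.90

For α,β > 1 the Beta mode is (α−1)/(α+β−2). With α+β = 12, the mode is (α−1)/10.
Set (α−1)/10 = 0.11 → α = 1 + 0.11·10 = 2.10.
β = 12 − α = 9.90.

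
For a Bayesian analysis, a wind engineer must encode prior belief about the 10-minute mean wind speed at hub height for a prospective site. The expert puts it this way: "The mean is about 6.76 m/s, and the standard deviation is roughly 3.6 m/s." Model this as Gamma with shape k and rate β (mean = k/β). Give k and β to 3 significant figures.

For Gamma(k, rate β): mean = k/β, variance = k/β², so CV = 1/√k.
CV = SD/mean = 3.6/6.76 = 0.5325, hence k = 1/CV² = 3.53.
Then β = k/mean = 3.53/6.76 = 0.522.

k ≈ 3.53, β ≈ 0.522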